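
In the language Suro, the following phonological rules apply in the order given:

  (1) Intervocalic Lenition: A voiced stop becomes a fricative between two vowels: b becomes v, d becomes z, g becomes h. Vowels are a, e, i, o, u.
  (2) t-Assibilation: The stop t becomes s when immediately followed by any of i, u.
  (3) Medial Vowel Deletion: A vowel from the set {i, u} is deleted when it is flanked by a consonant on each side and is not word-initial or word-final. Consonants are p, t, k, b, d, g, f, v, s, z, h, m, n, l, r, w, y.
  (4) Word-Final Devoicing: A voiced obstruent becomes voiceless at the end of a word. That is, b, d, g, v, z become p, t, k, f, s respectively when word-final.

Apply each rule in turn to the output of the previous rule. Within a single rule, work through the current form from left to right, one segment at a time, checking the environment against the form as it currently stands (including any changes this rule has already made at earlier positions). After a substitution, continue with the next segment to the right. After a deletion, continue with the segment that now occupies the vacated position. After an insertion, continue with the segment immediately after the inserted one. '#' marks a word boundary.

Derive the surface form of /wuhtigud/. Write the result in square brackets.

(1) Intervocalic Lenition: [wuhtigud] → [wuhtihud]
(2) t-Assibilation: [wuhtihud] → [wuhsihud]
(3) Medial Vowel Deletion: [wuhsihud] → [whshd]
(4) Word-Final Devoicing: [whshd] → [whsht]

[whsht]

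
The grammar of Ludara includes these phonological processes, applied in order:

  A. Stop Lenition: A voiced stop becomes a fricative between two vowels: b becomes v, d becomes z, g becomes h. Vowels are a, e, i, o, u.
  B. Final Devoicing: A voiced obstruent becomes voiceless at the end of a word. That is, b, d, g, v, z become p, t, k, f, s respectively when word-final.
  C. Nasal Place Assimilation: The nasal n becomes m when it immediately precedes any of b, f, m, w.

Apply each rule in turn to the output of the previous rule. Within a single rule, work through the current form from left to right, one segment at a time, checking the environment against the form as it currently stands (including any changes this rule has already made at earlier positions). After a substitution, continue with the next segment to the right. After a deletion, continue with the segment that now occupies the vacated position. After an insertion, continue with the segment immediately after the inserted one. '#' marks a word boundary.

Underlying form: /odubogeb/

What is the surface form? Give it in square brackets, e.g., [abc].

A Stop Lenition: [odubogeb] → [ozuvoheb]
B Final Devoicing: [ozuvoheb] → [ozuvohep]
C Nasal Place Assimilation: no change — [ozuvohep]

[ozuvohep]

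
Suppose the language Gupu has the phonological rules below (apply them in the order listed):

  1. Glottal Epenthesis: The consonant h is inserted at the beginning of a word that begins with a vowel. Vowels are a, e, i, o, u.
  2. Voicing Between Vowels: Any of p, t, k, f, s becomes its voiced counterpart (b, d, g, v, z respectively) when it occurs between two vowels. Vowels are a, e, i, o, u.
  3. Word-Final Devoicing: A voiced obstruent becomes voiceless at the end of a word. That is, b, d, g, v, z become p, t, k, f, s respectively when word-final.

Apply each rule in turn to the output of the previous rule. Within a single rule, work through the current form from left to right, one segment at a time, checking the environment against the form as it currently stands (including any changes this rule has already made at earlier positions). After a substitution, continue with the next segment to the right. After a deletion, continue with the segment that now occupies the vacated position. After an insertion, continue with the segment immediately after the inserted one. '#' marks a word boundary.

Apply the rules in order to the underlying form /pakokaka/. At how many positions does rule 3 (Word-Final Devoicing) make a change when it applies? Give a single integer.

0

1 Glottal Epenthesis: no change — [pakokaka]
2 Voicing Between Vowels: [pakokaka] → [pagogaga]
3 Word-Final Devoicing: no change — [pagogaga]
Rule 3 changed 0 position(s).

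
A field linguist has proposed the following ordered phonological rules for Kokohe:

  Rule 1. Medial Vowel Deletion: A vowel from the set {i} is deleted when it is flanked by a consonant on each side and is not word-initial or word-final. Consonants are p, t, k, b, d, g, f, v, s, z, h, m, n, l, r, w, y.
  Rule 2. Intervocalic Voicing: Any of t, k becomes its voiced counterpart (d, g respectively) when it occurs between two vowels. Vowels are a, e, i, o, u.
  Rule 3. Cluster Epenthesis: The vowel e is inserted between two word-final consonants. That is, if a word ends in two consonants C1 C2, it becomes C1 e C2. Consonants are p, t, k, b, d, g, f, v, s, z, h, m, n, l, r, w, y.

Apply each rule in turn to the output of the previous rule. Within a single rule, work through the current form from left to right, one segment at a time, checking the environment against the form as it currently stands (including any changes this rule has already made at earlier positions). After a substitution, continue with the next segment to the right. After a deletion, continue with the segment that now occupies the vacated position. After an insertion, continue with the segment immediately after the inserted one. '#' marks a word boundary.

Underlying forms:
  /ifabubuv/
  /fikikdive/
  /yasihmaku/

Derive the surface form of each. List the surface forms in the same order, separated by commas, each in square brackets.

/ifabubuv/:
  Rule 1 Medial Vowel Deletion: no change — [ifabubuv]
  Rule 2 Intervocalic Voicing: no change — [ifabubuv]
  Rule 3 Cluster Epenthesis: no change — [ifabubuv]
/fikikdive/:
  Rule 1 Medial Vowel Deletion: [fikikdive] → [fkkdve]
  Rule 2 Intervocalic Voicing: no change — [fkkdve]
  Rule 3 Cluster Epenthesis: no change — [fkkdve]
/yasihmaku/:
  Rule 1 Medial Vowel Deletion: [yasihmaku] → [yashmaku]
  Rule 2 Intervocalic Voicing: [yashmaku] → [yashmagu]
  Rule 3 Cluster Epenthesis: no change — [yashmagu]

[ifabubuv], [fkkdve], [yashmagu]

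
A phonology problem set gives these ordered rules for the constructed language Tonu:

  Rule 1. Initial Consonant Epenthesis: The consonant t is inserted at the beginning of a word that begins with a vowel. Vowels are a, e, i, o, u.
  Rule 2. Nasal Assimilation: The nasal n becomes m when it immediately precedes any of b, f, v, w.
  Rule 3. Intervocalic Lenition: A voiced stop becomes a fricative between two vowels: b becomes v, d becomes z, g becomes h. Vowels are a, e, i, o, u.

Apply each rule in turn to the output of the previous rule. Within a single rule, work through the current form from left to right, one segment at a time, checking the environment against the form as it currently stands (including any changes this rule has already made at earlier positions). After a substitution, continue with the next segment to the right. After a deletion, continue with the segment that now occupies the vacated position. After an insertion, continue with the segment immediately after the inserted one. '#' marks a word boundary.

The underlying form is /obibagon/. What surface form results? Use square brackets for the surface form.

Rule 1 Initial Consonant Epenthesis: [obibagon] → [tobibagon]
Rule 2 Nasal Assimilation: no change — [tobibagon]
Rule 3 Intervocalic Lenition: [tobibagon] → [tovivahon]

[tovivahon]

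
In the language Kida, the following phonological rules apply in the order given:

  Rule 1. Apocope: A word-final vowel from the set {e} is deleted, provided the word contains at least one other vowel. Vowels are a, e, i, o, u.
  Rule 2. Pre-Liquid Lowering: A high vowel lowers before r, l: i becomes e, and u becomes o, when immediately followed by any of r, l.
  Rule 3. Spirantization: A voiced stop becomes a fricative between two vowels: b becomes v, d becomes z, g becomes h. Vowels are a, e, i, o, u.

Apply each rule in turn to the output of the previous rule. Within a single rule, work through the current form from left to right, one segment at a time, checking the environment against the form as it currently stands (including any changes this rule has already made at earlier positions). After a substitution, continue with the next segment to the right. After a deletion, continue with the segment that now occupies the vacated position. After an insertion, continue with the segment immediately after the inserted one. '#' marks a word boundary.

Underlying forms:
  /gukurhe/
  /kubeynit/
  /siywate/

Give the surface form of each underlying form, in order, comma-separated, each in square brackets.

[gukorh], [kuveynit], [siywat]

/gukurhe/:
  Rule 1 Apocope: [gukurhe] → [gukurh]
  Rule 2 Pre-Liquid Lowering: [gukurh] → [gukorh]
  Rule 3 Spirantization: no change — [gukorh]
/kubeynit/:
  Rule 1 Apocope: no change — [kubeynit]
  Rule 2 Pre-Liquid Lowering: no change — [kubeynit]
  Rule 3 Spirantization: [kubeynit] → [kuveynit]
/siywate/:
  Rule 1 Apocope: [siywate] → [siywat]
  Rule 2 Pre-Liquid Lowering: no change — [siywat]
  Rule 3 Spirantization: no change — [siywat]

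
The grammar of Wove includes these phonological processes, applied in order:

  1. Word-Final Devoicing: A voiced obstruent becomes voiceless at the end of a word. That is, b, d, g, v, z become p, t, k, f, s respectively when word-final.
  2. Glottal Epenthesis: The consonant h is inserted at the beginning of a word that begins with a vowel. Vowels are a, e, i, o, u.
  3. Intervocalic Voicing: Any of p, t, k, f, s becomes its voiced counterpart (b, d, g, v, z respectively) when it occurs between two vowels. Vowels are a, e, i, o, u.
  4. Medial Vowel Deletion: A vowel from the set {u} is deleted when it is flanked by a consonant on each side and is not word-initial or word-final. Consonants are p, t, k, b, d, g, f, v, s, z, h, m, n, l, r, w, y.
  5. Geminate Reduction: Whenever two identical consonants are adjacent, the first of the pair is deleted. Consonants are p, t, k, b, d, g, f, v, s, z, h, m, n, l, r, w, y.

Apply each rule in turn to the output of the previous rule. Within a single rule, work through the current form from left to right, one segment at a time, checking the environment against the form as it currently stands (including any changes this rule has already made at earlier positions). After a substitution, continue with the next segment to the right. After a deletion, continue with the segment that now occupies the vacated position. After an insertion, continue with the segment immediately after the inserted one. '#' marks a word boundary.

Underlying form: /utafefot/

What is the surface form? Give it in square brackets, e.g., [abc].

[hdavevot]

1 Word-Final Devoicing: no change — [utafefot]
2 Glottal Epenthesis: [utafefot] → [hutafefot]
3 Intervocalic Voicing: [hutafefot] → [hudavevot]
4 Medial Vowel Deletion: [hudavevot] → [hdavevot]
5 Geminate Reduction: no change — [hdavevot]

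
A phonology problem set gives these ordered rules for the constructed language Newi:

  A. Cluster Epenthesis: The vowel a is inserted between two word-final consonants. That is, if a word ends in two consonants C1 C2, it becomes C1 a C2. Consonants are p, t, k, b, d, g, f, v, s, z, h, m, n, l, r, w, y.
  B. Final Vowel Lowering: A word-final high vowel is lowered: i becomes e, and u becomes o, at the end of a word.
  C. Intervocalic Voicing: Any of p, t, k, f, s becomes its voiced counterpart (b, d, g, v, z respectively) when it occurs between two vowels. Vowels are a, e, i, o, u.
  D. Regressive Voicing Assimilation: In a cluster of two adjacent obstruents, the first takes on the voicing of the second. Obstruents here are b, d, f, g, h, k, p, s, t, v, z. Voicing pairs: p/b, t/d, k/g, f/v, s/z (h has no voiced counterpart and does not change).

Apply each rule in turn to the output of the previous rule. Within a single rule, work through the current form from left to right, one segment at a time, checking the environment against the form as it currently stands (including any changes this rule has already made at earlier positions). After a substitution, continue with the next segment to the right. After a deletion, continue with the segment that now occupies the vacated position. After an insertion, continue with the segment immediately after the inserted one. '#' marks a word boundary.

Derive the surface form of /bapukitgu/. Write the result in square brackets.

A Cluster Epenthesis: no change — [bapukitgu]
B Final Vowel Lowering: [bapukitgu] → [bapukitgo]
C Intervocalic Voicing: [bapukitgo] → [babugitgo]
D Regressive Voicing Assimilation: [babugitgo] → [babugidgo]

[babugidgo]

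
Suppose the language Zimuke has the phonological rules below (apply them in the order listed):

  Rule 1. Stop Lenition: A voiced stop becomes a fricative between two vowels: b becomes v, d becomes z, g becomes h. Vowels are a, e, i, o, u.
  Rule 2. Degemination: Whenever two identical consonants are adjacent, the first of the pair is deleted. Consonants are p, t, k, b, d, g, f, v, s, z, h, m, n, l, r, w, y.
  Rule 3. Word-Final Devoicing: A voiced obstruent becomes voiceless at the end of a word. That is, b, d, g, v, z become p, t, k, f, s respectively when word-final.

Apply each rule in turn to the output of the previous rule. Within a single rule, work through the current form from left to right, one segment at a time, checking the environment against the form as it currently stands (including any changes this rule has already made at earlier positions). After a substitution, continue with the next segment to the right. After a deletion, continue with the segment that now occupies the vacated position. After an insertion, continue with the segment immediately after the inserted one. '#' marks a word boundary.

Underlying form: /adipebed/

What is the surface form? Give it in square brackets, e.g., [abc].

[azipevet]

Rule 1 Stop Lenition: [adipebed] → [azipeved]
Rule 2 Degemination: no change — [azipeved]
Rule 3 Word-Final Devoicing: [azipeved] → [azipevet]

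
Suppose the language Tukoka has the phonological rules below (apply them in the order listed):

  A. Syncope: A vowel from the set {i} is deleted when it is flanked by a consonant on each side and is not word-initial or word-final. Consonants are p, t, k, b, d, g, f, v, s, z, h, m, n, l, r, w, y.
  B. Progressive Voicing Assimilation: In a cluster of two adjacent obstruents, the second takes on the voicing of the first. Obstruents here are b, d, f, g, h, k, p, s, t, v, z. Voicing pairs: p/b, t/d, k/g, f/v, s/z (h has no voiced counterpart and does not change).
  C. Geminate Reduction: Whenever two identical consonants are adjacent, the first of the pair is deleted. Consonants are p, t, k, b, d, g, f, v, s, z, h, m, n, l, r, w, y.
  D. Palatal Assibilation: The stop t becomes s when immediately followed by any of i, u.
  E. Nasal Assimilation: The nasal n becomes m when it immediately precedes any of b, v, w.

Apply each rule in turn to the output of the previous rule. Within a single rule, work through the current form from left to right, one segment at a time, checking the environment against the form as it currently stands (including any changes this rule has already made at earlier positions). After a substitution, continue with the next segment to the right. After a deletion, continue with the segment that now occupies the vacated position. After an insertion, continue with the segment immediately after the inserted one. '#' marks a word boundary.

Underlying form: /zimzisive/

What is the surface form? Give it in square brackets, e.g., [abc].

A Syncope: [zimzisive] → [zmzsve]
B Progressive Voicing Assimilation: [zmzsve] → [zmzzve]
C Geminate Reduction: [zmzzve] → [zmzve]
D Palatal Assibilation: no change — [zmzve]
E Nasal Assimilation: no change — [zmzve]

[zmzve]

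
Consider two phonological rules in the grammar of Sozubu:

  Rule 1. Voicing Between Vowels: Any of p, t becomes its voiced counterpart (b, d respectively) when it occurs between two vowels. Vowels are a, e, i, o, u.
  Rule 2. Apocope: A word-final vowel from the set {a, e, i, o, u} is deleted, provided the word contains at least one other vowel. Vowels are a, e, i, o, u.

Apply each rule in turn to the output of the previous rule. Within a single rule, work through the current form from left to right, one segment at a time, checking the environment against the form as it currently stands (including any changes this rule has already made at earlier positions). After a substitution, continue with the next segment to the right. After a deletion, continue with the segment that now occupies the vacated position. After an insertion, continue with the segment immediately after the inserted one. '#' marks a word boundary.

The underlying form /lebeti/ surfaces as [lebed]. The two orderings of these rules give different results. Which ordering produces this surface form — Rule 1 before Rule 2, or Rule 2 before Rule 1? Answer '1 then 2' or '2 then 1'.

1 then 2

Order 1 then 2:
  1 Voicing Between Vowels: [lebeti] → [lebedi]
  2 Apocope: [lebedi] → [lebed]
  result: [lebed]
Order 2 then 1:
  2 Apocope: [lebeti] → [lebet]
  1 Voicing Between Vowels: no change — [lebet]
  result: [lebet]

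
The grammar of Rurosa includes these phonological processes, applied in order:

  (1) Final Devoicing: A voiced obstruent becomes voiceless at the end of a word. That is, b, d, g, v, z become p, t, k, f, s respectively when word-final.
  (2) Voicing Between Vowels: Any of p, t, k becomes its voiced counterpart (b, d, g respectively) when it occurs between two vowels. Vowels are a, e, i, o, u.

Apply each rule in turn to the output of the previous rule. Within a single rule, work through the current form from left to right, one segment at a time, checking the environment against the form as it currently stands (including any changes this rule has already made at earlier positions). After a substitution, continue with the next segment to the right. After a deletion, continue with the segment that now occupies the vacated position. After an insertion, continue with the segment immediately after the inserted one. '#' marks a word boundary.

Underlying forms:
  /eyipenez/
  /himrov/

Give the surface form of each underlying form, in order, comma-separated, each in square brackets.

/eyipenez/:
  (1) Final Devoicing: [eyipenez] → [eyipenes]
  (2) Voicing Between Vowels: [eyipenes] → [eyibenes]
/himrov/:
  (1) Final Devoicing: [himrov] → [himrof]
  (2) Voicing Between Vowels: no change — [himrof]

[eyibenes], [himrof]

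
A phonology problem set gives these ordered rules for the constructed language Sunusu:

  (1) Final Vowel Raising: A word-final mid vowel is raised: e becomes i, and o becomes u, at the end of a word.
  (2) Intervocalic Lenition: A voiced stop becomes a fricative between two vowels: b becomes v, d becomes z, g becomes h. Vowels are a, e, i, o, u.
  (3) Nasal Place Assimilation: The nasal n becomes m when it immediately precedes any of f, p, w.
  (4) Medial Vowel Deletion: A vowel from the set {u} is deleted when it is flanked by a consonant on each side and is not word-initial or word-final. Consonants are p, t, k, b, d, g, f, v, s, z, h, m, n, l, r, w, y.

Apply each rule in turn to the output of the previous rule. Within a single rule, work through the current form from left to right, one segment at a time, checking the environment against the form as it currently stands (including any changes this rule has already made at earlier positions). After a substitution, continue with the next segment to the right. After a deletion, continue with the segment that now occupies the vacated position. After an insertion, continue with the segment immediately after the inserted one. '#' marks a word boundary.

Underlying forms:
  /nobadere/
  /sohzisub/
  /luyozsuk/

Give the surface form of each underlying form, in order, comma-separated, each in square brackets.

[novazeri], [sohzisb], [lyozsk]

/nobadere/:
  (1) Final Vowel Raising: [nobadere] → [nobaderi]
  (2) Intervocalic Lenition: [nobaderi] → [novazeri]
  (3) Nasal Place Assimilation: no change — [novazeri]
  (4) Medial Vowel Deletion: no change — [novazeri]
/sohzisub/:
  (1) Final Vowel Raising: no change — [sohzisub]
  (2) Intervocalic Lenition: no change — [sohzisub]
  (3) Nasal Place Assimilation: no change — [sohzisub]
  (4) Medial Vowel Deletion: [sohzisub] → [sohzisb]
/luyozsuk/:
  (1) Final Vowel Raising: no change — [luyozsuk]
  (2) Intervocalic Lenition: no change — [luyozsuk]
  (3) Nasal Place Assimilation: no change — [luyozsuk]
  (4) Medial Vowel Deletion: [luyozsuk] → [lyozsk]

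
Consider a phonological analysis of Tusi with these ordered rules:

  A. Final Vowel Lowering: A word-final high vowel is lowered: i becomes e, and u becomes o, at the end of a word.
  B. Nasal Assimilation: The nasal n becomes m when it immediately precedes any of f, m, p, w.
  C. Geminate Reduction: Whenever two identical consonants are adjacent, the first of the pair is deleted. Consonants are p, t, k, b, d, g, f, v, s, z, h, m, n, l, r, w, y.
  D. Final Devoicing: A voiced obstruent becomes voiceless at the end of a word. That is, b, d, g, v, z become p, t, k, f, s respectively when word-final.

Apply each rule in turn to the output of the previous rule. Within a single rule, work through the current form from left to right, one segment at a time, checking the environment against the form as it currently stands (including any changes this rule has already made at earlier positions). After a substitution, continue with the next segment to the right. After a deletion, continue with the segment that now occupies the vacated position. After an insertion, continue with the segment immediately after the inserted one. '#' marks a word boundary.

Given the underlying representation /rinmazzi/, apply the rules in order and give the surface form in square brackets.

[rimaze]

A Final Vowel Lowering: [rinmazzi] → [rinmazze]
B Nasal Assimilation: [rinmazze] → [rimmazze]
C Geminate Reduction: [rimmazze] → [rimaze]
D Final Devoicing: no change — [rimaze]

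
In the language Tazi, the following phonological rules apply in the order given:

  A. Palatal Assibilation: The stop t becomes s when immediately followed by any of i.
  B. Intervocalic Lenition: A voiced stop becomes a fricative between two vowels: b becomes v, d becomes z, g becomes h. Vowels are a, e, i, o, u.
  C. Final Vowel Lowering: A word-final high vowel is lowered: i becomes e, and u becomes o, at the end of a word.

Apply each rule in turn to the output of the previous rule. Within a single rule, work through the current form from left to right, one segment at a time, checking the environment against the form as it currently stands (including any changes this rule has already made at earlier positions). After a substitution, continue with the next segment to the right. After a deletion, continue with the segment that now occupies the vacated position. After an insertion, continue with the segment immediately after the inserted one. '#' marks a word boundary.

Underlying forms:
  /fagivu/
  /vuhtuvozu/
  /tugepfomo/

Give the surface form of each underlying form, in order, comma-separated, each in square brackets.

/fagivu/:
  A Palatal Assibilation: no change — [fagivu]
  B Intervocalic Lenition: [fagivu] → [fahivu]
  C Final Vowel Lowering: [fahivu] → [fahivo]
/vuhtuvozu/:
  A Palatal Assibilation: no change — [vuhtuvozu]
  B Intervocalic Lenition: no change — [vuhtuvozu]
  C Final Vowel Lowering: [vuhtuvozu] → [vuhtuvozo]
/tugepfomo/:
  A Palatal Assibilation: no change — [tugepfomo]
  B Intervocalic Lenition: [tugepfomo] → [tuhepfomo]
  C Final Vowel Lowering: no change — [tuhepfomo]

[fahivo], [vuhtuvozo], [tuhepfomo]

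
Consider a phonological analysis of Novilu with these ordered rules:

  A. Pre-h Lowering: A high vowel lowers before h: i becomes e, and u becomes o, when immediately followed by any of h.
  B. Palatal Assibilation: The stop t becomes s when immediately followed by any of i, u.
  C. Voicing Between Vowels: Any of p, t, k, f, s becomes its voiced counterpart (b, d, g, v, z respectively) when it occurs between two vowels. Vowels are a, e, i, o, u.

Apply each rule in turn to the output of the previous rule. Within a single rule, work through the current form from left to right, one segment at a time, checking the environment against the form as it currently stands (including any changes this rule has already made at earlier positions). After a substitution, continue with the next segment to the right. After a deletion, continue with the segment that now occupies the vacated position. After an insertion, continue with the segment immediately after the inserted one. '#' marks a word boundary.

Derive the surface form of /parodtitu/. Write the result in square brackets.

[parodsizu]

A Pre-h Lowering: no change — [parodtitu]
B Palatal Assibilation: [parodtitu] → [parodsisu]
C Voicing Between Vowels: [parodsisu] → [parodsizu]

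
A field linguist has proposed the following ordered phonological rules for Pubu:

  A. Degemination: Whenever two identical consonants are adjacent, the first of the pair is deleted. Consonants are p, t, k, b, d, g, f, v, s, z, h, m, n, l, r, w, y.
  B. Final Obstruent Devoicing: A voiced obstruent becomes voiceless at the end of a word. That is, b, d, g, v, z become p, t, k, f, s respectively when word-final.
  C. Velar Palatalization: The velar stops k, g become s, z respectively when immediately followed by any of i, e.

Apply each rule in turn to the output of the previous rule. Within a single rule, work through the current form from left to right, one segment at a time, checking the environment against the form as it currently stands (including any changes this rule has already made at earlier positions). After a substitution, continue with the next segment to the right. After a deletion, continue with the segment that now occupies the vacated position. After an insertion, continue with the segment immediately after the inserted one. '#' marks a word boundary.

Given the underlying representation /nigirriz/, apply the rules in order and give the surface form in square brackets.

[niziris]

A Degemination: [nigirriz] → [nigiriz]
B Final Obstruent Devoicing: [nigiriz] → [nigiris]
C Velar Palatalization: [nigiris] → [niziris]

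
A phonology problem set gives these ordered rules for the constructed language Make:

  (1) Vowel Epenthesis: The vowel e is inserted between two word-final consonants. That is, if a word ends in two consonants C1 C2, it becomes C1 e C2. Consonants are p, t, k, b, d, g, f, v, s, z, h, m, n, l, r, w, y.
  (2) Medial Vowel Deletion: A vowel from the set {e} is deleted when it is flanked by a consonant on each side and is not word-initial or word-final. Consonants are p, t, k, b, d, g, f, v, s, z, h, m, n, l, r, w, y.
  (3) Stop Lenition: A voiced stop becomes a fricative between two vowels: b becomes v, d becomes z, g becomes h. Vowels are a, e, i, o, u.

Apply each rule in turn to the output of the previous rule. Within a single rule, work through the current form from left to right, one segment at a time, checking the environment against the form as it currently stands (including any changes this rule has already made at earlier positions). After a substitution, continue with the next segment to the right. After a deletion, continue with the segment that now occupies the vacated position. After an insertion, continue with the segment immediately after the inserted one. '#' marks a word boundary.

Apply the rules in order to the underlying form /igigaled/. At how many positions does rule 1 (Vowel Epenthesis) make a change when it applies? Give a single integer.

(1) Vowel Epenthesis: no change — [igigaled]
(2) Medial Vowel Deletion: [igigaled] → [igigald]
(3) Stop Lenition: [igigald] → [ihihald]
Rule 1 changed 0 position(s).

0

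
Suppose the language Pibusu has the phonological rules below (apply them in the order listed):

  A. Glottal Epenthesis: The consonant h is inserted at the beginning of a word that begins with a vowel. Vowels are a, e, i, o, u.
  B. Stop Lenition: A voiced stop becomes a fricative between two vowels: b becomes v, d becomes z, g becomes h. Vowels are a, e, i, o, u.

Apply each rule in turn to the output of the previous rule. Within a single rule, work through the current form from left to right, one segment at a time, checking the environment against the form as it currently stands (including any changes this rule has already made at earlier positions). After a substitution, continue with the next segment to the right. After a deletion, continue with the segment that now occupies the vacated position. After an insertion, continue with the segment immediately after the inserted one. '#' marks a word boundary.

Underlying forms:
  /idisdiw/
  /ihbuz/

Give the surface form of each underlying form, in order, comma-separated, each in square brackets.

[hizisdiw], [hihbuz]

/idisdiw/:
  A Glottal Epenthesis: [idisdiw] → [hidisdiw]
  B Stop Lenition: [hidisdiw] → [hizisdiw]
/ihbuz/:
  A Glottal Epenthesis: [ihbuz] → [hihbuz]
  B Stop Lenition: no change — [hihbuz]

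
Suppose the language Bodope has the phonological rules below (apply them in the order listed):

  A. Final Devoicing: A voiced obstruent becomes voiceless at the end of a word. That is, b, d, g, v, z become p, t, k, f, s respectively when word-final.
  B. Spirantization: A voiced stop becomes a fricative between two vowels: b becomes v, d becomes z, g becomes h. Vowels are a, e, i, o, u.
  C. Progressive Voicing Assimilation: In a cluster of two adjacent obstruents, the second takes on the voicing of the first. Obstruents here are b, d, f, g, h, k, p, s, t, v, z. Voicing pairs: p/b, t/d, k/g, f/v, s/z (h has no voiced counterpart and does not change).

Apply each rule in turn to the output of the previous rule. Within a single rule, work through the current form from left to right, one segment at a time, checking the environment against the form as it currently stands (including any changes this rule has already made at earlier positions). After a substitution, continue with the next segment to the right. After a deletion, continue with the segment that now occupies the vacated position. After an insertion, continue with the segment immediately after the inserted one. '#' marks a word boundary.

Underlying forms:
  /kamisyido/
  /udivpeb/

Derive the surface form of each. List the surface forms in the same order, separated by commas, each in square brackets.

[kamisyizo], [uzivbep]

/kamisyido/:
  A Final Devoicing: no change — [kamisyido]
  B Spirantization: [kamisyido] → [kamisyizo]
  C Progressive Voicing Assimilation: no change — [kamisyizo]
/udivpeb/:
  A Final Devoicing: [udivpeb] → [udivpep]
  B Spirantization: [udivpep] → [uzivpep]
  C Progressive Voicing Assimilation: [uzivpep] → [uzivbep]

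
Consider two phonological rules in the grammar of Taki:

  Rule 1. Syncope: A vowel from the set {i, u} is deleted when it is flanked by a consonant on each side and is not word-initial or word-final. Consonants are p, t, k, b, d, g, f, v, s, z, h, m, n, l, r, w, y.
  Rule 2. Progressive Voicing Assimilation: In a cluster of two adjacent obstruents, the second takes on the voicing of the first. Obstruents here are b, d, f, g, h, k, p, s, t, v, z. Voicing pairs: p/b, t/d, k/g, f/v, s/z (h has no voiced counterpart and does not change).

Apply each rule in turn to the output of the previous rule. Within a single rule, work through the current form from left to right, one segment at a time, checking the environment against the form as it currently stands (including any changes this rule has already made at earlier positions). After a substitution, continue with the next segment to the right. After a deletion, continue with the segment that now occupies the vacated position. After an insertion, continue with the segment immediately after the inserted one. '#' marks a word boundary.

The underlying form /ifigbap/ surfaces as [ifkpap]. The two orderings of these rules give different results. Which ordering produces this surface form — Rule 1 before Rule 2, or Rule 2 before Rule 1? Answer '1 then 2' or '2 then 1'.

1 then 2

Order 1 then 2:
  1 Syncope: [ifigbap] → [ifgbap]
  2 Progressive Voicing Assimilation: [ifgbap] → [ifkpap]
  result: [ifkpap]
Order 2 then 1:
  2 Progressive Voicing Assimilation: no change — [ifigbap]
  1 Syncope: [ifigbap] → [ifgbap]
  result: [ifgbap]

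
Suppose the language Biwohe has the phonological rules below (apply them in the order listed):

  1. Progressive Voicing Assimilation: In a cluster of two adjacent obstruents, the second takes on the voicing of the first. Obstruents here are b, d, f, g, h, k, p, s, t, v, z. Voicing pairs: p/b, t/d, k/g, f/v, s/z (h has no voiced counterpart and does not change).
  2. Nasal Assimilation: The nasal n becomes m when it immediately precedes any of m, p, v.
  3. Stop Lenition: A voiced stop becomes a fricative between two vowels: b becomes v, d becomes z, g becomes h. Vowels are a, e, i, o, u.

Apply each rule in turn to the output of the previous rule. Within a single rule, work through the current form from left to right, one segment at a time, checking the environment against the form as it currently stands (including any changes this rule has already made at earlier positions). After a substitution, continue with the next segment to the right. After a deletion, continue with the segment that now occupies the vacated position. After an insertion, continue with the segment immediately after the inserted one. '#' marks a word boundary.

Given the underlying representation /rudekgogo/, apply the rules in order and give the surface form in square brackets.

[ruzekkoho]

1 Progressive Voicing Assimilation: [rudekgogo] → [rudekkogo]
2 Nasal Assimilation: no change — [rudekkogo]
3 Stop Lenition: [rudekkogo] → [ruzekkoho]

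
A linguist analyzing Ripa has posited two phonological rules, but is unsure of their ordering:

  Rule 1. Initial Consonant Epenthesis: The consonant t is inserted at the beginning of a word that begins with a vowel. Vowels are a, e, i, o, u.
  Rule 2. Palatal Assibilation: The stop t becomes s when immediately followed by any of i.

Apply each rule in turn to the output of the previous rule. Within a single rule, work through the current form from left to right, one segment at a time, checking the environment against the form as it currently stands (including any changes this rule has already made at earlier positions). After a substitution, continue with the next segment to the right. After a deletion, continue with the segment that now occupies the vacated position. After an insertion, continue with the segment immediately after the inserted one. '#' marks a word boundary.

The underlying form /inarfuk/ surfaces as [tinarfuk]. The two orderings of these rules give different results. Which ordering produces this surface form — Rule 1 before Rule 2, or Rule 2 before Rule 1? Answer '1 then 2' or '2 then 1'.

2 then 1

Order 1 then 2:
  1 Initial Consonant Epenthesis: [inarfuk] → [tinarfuk]
  2 Palatal Assibilation: [tinarfuk] → [sinarfuk]
  result: [sinarfuk]
Order 2 then 1:
  2 Palatal Assibilation: no change — [inarfuk]
  1 Initial Consonant Epenthesis: [inarfuk] → [tinarfuk]
  result: [tinarfuk]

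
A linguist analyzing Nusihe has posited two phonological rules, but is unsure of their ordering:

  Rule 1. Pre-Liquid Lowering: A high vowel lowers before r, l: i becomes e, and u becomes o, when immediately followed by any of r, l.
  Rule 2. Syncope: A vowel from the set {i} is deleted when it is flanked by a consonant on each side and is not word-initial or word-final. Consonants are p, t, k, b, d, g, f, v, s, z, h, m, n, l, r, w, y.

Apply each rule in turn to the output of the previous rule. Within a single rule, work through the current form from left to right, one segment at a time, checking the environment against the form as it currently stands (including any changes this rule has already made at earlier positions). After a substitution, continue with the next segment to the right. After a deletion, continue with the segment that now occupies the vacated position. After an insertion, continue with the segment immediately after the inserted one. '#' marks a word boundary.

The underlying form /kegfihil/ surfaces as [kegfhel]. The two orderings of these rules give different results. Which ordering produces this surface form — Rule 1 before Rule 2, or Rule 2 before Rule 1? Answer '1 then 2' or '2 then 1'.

1 then 2

Order 1 then 2:
  1 Pre-Liquid Lowering: [kegfihil] → [kegfihel]
  2 Syncope: [kegfihel] → [kegfhel]
  result: [kegfhel]
Order 2 then 1:
  2 Syncope: [kegfihil] → [kegfhl]
  1 Pre-Liquid Lowering: no change — [kegfhl]
  result: [kegfhl]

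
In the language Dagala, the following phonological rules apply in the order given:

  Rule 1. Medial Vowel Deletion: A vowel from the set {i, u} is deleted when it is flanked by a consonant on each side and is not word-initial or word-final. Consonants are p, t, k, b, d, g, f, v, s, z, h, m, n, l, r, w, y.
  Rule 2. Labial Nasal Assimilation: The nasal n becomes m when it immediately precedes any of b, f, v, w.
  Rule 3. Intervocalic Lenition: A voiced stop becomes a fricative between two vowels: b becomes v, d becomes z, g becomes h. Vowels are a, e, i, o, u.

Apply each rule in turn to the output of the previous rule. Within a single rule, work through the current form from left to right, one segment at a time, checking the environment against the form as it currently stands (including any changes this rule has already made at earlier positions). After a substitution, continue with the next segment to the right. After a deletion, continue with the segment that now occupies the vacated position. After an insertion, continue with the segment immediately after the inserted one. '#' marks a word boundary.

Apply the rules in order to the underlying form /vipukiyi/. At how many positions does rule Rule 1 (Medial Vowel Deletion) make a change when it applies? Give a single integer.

Rule 1 Medial Vowel Deletion: [vipukiyi] → [vpkyi]
Rule 2 Labial Nasal Assimilation: no change — [vpkyi]
Rule 3 Intervocalic Lenition: no change — [vpkyi]
Rule Rule 1 changed 3 position(s).

3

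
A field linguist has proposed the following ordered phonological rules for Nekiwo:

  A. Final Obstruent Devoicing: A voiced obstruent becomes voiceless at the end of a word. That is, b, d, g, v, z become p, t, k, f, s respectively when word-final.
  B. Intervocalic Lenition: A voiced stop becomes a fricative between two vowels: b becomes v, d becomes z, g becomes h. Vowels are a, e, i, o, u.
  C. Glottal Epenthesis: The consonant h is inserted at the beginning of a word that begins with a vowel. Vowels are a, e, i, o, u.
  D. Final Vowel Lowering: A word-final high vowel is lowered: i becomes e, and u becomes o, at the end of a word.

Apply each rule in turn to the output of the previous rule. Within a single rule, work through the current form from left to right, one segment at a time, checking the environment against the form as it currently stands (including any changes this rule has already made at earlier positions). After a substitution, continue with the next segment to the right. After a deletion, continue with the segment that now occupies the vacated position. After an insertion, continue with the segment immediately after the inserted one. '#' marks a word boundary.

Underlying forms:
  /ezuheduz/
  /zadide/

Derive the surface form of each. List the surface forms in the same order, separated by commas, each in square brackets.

[hezuhezus], [zazize]

/ezuheduz/:
  A Final Obstruent Devoicing: [ezuheduz] → [ezuhedus]
  B Intervocalic Lenition: [ezuhedus] → [ezuhezus]
  C Glottal Epenthesis: [ezuhezus] → [hezuhezus]
  D Final Vowel Lowering: no change — [hezuhezus]
/zadide/:
  A Final Obstruent Devoicing: no change — [zadide]
  B Intervocalic Lenition: [zadide] → [zazize]
  C Glottal Epenthesis: no change — [zazize]
  D Final Vowel Lowering: no change — [zazize]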